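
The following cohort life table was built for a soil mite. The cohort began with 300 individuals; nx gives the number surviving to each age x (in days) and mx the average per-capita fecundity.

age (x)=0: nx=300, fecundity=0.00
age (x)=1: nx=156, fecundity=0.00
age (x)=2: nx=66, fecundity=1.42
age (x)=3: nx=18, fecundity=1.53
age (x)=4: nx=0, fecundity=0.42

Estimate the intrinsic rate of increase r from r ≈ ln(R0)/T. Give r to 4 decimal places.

-0.4067

lx = nx/n0 = nx/300: 1, 0.52, 0.22, 0.06, 0
R0 = Σ lx·mx = 0 + 0 + 0.3124 + 0.0918 + 0 = 0.4042
Σ x·lx·mx = 0.9002; T = 0.9002/0.4042 = 2.22712…
r ≈ ln(R0)/T = ln(0.4042)/2.22712… = -0.406735… → -0.4067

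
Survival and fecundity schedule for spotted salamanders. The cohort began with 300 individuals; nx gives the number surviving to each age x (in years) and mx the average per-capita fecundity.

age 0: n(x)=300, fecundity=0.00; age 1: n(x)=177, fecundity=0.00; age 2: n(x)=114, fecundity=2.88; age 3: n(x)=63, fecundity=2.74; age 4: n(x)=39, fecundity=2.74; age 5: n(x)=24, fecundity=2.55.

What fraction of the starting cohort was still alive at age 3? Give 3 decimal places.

l_3 = n_3/n_0 = 63/300 = 0.21 → 0.210

0.210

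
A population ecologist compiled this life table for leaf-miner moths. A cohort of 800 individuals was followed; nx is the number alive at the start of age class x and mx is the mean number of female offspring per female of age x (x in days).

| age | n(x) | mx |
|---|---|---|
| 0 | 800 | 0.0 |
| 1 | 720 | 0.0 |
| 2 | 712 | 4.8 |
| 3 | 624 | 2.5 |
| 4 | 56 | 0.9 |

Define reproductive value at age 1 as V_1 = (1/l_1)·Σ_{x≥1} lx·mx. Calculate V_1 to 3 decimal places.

lx = nx/n0 = nx/800: 1, 0.9, 0.89, 0.78, 0.07
lx·mx for x ≥ 1: 0, 4.272, 1.95, 0.063 → sum = 6.285
V_1 = 6.285 / l_1 = 6.285 / 0.9 = 6.983333… → 6.983

6.983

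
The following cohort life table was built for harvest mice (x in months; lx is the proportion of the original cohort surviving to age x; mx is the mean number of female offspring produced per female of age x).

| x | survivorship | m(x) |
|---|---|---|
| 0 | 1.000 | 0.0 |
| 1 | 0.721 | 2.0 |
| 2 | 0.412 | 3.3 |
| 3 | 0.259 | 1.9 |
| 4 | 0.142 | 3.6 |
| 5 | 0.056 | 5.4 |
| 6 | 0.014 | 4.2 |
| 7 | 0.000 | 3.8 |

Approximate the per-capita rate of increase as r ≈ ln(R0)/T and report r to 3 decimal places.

0.623

R0 = Σ lx·mx = 0 + 1.442 + 1.3596 + 0.4921 + 0.5112 + 0.3024 + 0.0588 + 0 = 4.1661
Σ x·lx·mx = 9.5471; T = 9.5471/4.1661 = 2.29162…
r ≈ ln(R0)/T = ln(4.1661)/2.29162… = 0.6227… → 0.623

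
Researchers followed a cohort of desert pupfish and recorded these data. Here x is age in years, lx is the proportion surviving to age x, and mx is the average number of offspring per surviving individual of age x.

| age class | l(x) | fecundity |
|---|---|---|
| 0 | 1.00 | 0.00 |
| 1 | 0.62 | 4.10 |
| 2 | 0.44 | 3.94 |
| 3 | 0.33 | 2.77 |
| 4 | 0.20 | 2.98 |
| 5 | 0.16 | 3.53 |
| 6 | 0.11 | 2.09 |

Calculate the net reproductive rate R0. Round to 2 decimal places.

6.58

lx·mx by age: 0, 2.542, 1.7336, 0.9141, 0.596, 0.5648, 0.2299
R0 = Σ lx·mx = 6.5804 → 6.58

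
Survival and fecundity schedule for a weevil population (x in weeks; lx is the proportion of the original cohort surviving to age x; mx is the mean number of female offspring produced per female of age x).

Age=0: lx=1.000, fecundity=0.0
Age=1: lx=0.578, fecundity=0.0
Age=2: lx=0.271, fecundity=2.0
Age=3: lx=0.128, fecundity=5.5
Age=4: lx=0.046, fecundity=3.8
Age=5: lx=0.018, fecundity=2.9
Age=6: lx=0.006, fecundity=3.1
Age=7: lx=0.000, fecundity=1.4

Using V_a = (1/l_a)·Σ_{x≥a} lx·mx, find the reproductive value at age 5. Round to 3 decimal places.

lx·mx for x ≥ 5: 0.0522, 0.0186, 0 → sum = 0.0708
V_5 = 0.0708 / l_5 = 0.0708 / 0.018 = 3.933333… → 3.933

3.933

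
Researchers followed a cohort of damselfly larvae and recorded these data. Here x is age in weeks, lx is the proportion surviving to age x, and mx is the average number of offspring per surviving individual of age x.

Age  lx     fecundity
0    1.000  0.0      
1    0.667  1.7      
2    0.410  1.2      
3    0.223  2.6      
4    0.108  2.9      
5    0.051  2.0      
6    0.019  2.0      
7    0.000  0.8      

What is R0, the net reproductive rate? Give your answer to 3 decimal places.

2.659

lx·mx by age: 0, 1.1339, 0.492, 0.5798, 0.3132, 0.102, 0.038, 0
R0 = Σ lx·mx = 2.6589 → 2.659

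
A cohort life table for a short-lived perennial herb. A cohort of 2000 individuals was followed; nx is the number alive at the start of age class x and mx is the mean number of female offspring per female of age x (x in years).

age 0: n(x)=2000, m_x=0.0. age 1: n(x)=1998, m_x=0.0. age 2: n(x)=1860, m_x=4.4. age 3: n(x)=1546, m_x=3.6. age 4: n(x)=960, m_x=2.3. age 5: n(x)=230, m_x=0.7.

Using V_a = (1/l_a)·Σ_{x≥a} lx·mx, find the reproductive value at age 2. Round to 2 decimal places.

lx = nx/n0 = nx/2000: 1, 0.999, 0.93, 0.773, 0.48, 0.115
lx·mx for x ≥ 2: 4.092, 2.7828, 1.104, 0.0805 → sum = 8.0593
V_2 = 8.0593 / l_2 = 8.0593 / 0.93 = 8.665914… → 8.67

8.67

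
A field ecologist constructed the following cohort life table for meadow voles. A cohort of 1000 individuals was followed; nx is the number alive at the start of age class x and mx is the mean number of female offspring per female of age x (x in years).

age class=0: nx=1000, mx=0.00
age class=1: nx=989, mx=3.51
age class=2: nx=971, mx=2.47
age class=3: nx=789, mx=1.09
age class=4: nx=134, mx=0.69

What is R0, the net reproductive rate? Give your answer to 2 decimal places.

6.82

lx = nx/n0 = nx/1000: 1, 0.989, 0.971, 0.789, 0.134
lx·mx by age: 0, 3.47139, 2.39837, 0.86001, 0.09246
R0 = Σ lx·mx = 6.82223 → 6.82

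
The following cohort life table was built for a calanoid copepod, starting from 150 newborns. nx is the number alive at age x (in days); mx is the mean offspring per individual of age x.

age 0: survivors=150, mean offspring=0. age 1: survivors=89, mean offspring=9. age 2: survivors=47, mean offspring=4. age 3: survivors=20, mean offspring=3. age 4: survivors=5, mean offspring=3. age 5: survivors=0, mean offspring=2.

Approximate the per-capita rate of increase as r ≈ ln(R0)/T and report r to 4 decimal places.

1.4711

lx = nx/n0 = nx/150: 1, 0.59333…, 0.31333…, 0.13333…, 0.03333…, 0
R0 = Σ lx·mx = 0 + 5.34… + 1.25333… + 0.4… + 0.1… + 0 = 7.093333…
Σ x·lx·mx = 9.446667…; T = 9.446667…/7.093333… = 1.33177…
r ≈ ln(R0)/T = ln(7.093333…)/1.33177… = 1.471095… → 1.4711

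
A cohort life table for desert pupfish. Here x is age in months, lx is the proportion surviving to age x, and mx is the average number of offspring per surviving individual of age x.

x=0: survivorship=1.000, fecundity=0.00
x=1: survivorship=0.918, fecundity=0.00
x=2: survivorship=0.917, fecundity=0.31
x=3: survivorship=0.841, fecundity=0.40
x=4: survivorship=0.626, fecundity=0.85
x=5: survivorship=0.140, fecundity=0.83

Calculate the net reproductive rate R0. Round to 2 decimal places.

1.27

lx·mx by age: 0, 0, 0.28427, 0.3364, 0.5321, 0.1162
R0 = Σ lx·mx = 1.26897 → 1.27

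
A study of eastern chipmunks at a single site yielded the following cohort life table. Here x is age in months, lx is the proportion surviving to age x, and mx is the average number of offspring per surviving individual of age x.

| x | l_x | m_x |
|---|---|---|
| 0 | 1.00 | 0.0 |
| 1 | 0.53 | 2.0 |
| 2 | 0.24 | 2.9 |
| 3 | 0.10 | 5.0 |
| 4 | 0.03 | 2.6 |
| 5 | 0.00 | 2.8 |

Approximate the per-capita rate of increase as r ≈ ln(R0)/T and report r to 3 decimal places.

0.464

R0 = Σ lx·mx = 0 + 1.06 + 0.696 + 0.5 + 0.078 + 0 = 2.334
Σ x·lx·mx = 4.264; T = 4.264/2.334 = 1.82691…
r ≈ ln(R0)/T = ln(2.334)/1.82691… = 0.46394… → 0.464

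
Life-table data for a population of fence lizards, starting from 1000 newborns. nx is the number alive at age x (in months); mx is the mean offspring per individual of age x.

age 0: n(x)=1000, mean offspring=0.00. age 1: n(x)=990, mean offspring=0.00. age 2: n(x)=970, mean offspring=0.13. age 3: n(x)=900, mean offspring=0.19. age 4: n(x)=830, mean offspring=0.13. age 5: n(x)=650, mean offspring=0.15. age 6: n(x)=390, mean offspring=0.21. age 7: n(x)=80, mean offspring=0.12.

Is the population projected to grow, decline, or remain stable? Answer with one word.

declining

lx = nx/n0 = nx/1000: 1, 0.99, 0.97, 0.9, 0.83, 0.65, 0.39, 0.08
R0 = Σ lx·mx = 0 + 0 + 0.1261 + 0.171 + 0.1079 + 0.0975 + 0.0819 + 0.0096 = 0.594
R0 < 1, so the population is declining.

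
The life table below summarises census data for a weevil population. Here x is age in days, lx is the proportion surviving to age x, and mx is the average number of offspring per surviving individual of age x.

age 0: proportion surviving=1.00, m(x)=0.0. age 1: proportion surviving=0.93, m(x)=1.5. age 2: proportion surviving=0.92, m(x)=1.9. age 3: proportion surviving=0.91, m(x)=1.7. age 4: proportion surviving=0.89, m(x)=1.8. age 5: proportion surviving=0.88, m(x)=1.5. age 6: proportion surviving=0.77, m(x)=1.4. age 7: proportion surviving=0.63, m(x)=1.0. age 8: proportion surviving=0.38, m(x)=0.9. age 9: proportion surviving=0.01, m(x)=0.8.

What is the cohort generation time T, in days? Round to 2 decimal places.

3.75

lx·mx: 0, 1.395, 1.748, 1.547, 1.602, 1.32, 1.078, 0.63, 0.342, 0.008 → R0 = 9.67
x·lx·mx: 0, 1.395, 3.496, 4.641, 6.408, 6.6, 6.468, 4.41, 2.736, 0.072 → Σ = 36.226
T = 36.226 / 9.67 = 3.746225… → 3.75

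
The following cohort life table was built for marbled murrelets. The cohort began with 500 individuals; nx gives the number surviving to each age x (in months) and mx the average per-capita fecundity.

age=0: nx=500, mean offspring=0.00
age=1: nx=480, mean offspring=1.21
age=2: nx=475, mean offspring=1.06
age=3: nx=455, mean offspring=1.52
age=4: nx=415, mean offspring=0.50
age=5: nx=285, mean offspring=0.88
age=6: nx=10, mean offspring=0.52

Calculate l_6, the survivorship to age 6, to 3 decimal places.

0.020

l_6 = n_6/n_0 = 10/500 = 0.02 → 0.020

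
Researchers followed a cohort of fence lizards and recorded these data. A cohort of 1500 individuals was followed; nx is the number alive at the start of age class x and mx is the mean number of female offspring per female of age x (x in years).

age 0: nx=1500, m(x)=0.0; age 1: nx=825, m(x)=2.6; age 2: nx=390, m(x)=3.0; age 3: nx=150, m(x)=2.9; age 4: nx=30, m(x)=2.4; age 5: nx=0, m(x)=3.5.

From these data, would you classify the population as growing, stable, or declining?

lx = nx/n0 = nx/1500: 1, 0.55, 0.26, 0.1, 0.02, 0
R0 = Σ lx·mx = 0 + 1.43 + 0.78 + 0.29 + 0.048 + 0 = 2.548
R0 > 1, so the population is growing.

growing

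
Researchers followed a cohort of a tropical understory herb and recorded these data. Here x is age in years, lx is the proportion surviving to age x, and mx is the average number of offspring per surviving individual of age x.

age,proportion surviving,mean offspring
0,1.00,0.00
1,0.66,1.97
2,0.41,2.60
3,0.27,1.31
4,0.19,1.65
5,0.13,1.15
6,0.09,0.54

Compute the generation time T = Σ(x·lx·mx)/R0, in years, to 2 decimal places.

lx·mx: 0, 1.3002, 1.066, 0.3537, 0.3135, 0.1495, 0.0486 → R0 = 3.2315
x·lx·mx: 0, 1.3002, 2.132, 1.0611, 1.254, 0.7475, 0.2916 → Σ = 6.7864
T = 6.7864 / 3.2315 = 2.100077… → 2.10

2.10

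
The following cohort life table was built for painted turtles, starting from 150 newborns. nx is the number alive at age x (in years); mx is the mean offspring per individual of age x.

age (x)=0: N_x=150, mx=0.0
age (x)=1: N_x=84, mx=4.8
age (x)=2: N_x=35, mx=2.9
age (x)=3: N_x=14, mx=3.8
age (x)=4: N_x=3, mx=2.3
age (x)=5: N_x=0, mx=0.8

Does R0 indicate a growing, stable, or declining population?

lx = nx/n0 = nx/150: 1, 0.56, 0.23333…, 0.09333…, 0.02, 0
R0 = Σ lx·mx = 0 + 2.688 + 0.676667… + 0.354667… + 0.046 + 0 = 3.765333…
R0 > 1, so the population is growing.

growing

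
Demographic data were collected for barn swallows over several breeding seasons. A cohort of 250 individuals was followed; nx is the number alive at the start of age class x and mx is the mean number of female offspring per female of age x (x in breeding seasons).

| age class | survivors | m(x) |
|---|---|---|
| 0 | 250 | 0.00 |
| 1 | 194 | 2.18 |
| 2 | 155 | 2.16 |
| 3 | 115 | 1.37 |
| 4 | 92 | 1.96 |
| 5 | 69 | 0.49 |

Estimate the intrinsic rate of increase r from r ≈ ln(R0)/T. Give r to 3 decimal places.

0.694

lx = nx/n0 = nx/250: 1, 0.776, 0.62, 0.46, 0.368, 0.276
R0 = Σ lx·mx = 0 + 1.69168 + 1.3392 + 0.6302 + 0.72128 + 0.13524 = 4.5176
Σ x·lx·mx = 9.822; T = 9.822/4.5176 = 2.17416…
r ≈ ln(R0)/T = ln(4.5176)/2.17416… = 0.69359… → 0.694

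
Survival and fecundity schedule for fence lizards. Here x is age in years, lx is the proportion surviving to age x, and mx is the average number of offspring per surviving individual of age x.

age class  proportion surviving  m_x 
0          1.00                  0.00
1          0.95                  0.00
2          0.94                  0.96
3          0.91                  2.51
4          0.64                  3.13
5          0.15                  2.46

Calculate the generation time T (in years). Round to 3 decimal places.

3.331

lx·mx: 0, 0, 0.9024, 2.2841, 2.0032, 0.369 → R0 = 5.5587
x·lx·mx: 0, 0, 1.8048, 6.8523, 8.0128, 1.845 → Σ = 18.5149
T = 18.5149 / 5.5587 = 3.330797… → 3.331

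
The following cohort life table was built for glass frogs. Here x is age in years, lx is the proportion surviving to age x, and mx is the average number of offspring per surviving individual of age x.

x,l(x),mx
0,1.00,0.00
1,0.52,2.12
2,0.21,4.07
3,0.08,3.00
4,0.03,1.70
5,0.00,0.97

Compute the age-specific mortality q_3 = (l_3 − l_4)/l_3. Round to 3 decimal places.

q_3 = (l_3 − l_4) / l_3 = (0.08 − 0.03) / 0.08
     = 0.05 / 0.08 = 0.625 → 0.625

0.625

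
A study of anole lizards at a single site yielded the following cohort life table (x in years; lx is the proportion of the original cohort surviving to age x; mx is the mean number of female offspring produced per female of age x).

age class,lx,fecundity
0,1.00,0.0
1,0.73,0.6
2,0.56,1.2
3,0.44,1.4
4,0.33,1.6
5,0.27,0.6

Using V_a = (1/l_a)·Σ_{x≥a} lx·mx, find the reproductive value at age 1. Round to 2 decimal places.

3.31

lx·mx for x ≥ 1: 0.438, 0.672, 0.616, 0.528, 0.162 → sum = 2.416
V_1 = 2.416 / l_1 = 2.416 / 0.73 = 3.309589… → 3.31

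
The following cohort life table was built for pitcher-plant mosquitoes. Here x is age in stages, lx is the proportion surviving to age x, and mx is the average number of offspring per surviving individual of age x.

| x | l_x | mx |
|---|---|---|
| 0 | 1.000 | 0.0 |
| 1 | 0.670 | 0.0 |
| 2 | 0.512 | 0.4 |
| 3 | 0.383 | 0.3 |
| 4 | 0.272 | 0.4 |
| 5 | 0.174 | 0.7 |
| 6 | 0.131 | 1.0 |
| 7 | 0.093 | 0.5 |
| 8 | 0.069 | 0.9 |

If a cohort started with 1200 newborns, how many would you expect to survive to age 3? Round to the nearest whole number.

460

Expected survivors = N0 · l_3 = 1200 × 0.383 = 459.6 → 460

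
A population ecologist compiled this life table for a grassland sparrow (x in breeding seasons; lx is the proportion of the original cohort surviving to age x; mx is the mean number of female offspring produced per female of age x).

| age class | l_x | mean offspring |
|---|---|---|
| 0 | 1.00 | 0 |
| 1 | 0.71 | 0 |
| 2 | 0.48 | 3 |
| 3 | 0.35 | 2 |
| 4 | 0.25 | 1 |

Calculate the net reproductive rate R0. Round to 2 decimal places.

2.39

lx·mx by age: 0, 0, 1.44, 0.7, 0.25
R0 = Σ lx·mx = 2.39 → 2.39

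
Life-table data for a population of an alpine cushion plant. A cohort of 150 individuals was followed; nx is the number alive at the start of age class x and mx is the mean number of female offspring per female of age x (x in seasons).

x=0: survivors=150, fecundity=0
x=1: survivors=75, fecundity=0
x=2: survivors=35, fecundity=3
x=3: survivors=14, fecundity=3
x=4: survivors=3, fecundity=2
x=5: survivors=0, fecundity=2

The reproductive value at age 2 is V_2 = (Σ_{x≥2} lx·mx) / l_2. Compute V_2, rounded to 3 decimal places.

4.371

lx = nx/n0 = nx/150: 1, 0.5, 0.23333…, 0.09333…, 0.02, 0
lx·mx for x ≥ 2: 0.7…, 0.28…, 0.04, 0 → sum = 1.02…
V_2 = 1.02… / l_2 = 1.02… / 0.233333… = 4.371429… → 4.371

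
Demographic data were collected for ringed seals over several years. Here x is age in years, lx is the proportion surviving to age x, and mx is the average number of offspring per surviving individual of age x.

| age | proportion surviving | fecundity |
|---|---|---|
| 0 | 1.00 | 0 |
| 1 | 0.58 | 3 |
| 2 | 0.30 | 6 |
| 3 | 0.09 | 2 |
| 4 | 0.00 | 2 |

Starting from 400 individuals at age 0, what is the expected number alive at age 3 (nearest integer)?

Expected survivors = N0 · l_3 = 400 × 0.09 = 36 → 36

36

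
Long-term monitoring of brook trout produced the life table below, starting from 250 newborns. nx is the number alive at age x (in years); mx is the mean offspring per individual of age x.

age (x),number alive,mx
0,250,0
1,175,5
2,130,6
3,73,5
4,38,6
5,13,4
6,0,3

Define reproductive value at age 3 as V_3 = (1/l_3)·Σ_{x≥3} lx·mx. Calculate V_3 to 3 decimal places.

lx = nx/n0 = nx/250: 1, 0.7, 0.52, 0.292, 0.152, 0.052, 0
lx·mx for x ≥ 3: 1.46, 0.912, 0.208, 0 → sum = 2.58
V_3 = 2.58 / l_3 = 2.58 / 0.292 = 8.835616… → 8.836

8.836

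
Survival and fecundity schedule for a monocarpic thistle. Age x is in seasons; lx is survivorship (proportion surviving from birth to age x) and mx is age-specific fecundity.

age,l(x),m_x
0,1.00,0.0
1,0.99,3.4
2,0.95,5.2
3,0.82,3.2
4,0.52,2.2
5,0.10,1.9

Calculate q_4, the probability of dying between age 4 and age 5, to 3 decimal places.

0.808

q_4 = (l_4 − l_5) / l_4 = (0.52 − 0.1) / 0.52
     = 0.42 / 0.52 = 0.807692… → 0.808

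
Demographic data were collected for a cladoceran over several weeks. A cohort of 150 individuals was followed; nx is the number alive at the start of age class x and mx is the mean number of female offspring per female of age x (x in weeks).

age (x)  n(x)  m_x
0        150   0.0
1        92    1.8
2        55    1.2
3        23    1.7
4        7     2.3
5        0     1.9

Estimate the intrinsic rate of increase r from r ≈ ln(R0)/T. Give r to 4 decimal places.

lx = nx/n0 = nx/150: 1, 0.61333…, 0.36667…, 0.15333…, 0.04667…, 0
R0 = Σ lx·mx = 0 + 1.104… + 0.44… + 0.26067… + 0.10733… + 0 = 1.912…
Σ x·lx·mx = 3.195333…; T = 3.195333…/1.912… = 1.6712…
r ≈ ln(R0)/T = ln(1.912…)/1.6712… = 0.387835… → 0.3878

0.3878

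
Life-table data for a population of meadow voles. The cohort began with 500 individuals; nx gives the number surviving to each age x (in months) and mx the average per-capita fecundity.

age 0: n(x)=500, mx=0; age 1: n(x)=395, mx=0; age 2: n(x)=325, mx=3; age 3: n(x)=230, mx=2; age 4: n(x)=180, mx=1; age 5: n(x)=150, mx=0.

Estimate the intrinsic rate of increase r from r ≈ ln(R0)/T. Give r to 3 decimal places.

lx = nx/n0 = nx/500: 1, 0.79, 0.65, 0.46, 0.36, 0.3
R0 = Σ lx·mx = 0 + 0 + 1.95 + 0.92 + 0.36 + 0 = 3.23
Σ x·lx·mx = 8.1; T = 8.1/3.23 = 2.50774…
r ≈ ln(R0)/T = ln(3.23)/2.50774… = 0.46755… → 0.468

0.468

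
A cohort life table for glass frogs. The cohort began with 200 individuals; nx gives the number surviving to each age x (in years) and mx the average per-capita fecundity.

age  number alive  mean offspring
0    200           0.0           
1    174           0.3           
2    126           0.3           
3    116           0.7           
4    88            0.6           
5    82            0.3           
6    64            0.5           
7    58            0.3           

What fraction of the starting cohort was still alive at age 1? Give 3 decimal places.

l_1 = n_1/n_0 = 174/200 = 0.87 → 0.870

0.870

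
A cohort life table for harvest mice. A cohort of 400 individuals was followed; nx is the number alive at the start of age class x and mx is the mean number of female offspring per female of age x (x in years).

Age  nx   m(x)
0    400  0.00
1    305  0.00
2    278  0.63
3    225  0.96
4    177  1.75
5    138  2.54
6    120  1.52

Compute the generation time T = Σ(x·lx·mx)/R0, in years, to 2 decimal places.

lx = nx/n0 = nx/400: 1, 0.7625, 0.695, 0.5625, 0.4425, 0.345, 0.3
lx·mx: 0, 0, 0.43785, 0.54, 0.774375, 0.8763, 0.456 → R0 = 3.084525
x·lx·mx: 0, 0, 0.8757, 1.62, 3.0975, 4.3815, 2.736 → Σ = 12.7107
T = 12.7107 / 3.084525 = 4.120797… → 4.12

4.12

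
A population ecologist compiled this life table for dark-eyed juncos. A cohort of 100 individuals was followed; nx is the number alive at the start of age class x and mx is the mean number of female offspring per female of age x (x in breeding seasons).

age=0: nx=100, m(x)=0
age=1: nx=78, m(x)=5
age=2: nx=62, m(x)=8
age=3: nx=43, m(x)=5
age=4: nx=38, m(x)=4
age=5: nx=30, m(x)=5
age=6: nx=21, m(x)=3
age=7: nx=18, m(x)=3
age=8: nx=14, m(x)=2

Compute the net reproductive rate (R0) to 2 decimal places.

lx = nx/n0 = nx/100: 1, 0.78, 0.62, 0.43, 0.38, 0.3, 0.21, 0.18, 0.14
lx·mx by age: 0, 3.9, 4.96, 2.15, 1.52, 1.5, 0.63, 0.54, 0.28
R0 = Σ lx·mx = 15.48 → 15.48

15.48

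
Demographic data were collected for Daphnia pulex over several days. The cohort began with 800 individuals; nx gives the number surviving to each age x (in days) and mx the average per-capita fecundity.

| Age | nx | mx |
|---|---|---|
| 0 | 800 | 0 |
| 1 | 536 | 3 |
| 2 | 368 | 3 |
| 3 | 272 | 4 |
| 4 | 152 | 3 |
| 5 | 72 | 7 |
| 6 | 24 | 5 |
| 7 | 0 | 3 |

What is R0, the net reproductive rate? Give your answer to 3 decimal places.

lx = nx/n0 = nx/800: 1, 0.67, 0.46, 0.34, 0.19, 0.09, 0.03, 0
lx·mx by age: 0, 2.01, 1.38, 1.36, 0.57, 0.63, 0.15, 0
R0 = Σ lx·mx = 6.1 → 6.100

6.100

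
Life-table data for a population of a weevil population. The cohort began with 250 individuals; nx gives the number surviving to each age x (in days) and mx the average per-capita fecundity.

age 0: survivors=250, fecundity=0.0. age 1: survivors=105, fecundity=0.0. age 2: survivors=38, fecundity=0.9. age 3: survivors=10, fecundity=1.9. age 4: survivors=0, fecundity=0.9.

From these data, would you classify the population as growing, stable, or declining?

declining

lx = nx/n0 = nx/250: 1, 0.42, 0.152, 0.04, 0
R0 = Σ lx·mx = 0 + 0 + 0.1368 + 0.076 + 0 = 0.2128
R0 < 1, so the population is declining.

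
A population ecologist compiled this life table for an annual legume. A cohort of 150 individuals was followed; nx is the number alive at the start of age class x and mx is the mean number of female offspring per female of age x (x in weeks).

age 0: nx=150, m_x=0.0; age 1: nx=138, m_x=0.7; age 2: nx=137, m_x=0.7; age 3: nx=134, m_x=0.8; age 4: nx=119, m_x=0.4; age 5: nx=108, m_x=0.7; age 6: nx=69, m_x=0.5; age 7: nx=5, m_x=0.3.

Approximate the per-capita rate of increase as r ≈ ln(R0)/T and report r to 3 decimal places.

lx = nx/n0 = nx/150: 1, 0.92, 0.91333…, 0.89333…, 0.79333…, 0.72, 0.46, 0.03333…
R0 = Σ lx·mx = 0 + 0.644 + 0.63933… + 0.71467… + 0.31733… + 0.504 + 0.23 + 0.01… = 3.059333…
Σ x·lx·mx = 9.306…; T = 9.306…/3.059333… = 3.04184…
r ≈ ln(R0)/T = ln(3.059333…)/3.04184… = 0.36761… → 0.368

0.368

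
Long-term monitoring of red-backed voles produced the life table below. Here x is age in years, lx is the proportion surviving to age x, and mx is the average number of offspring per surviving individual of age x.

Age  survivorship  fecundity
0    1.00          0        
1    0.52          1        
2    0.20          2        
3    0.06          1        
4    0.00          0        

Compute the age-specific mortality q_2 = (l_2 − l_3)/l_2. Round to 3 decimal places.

q_2 = (l_2 − l_3) / l_2 = (0.2 − 0.06) / 0.2
     = 0.14 / 0.2 = 0.7 → 0.700

0.700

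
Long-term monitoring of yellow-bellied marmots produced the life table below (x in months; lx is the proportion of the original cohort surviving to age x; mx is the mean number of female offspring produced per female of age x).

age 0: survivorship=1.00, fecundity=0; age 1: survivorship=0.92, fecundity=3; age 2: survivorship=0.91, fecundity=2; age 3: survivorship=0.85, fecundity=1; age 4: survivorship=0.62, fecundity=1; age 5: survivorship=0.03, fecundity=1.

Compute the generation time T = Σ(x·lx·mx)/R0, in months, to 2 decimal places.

1.90

lx·mx: 0, 2.76, 1.82, 0.85, 0.62, 0.03 → R0 = 6.08
x·lx·mx: 0, 2.76, 3.64, 2.55, 2.48, 0.15 → Σ = 11.58
T = 11.58 / 6.08 = 1.904605… → 1.90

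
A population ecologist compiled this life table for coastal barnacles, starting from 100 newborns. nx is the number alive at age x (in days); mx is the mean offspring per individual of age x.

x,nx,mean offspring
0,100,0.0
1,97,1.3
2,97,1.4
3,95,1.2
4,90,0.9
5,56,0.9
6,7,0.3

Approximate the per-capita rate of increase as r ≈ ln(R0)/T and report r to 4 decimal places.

lx = nx/n0 = nx/100: 1, 0.97, 0.97, 0.95, 0.9, 0.56, 0.07
R0 = Σ lx·mx = 0 + 1.261 + 1.358 + 1.14 + 0.81 + 0.504 + 0.021 = 5.094
Σ x·lx·mx = 13.283; T = 13.283/5.094 = 2.60758…
r ≈ ln(R0)/T = ln(5.094)/2.60758… = 0.624359… → 0.6244

0.6244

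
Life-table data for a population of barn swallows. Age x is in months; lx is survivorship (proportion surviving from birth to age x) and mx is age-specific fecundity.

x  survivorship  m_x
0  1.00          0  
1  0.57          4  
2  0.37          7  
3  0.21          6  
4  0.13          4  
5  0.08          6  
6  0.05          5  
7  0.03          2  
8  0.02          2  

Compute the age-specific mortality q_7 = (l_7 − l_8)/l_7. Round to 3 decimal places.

0.333

q_7 = (l_7 − l_8) / l_7 = (0.03 − 0.02) / 0.03
     = 0.01 / 0.03 = 0.333333… → 0.333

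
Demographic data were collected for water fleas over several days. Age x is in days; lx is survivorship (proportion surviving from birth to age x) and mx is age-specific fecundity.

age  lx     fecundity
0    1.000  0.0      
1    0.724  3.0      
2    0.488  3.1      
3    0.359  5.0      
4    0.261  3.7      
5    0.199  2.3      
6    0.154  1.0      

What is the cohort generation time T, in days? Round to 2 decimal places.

lx·mx: 0, 2.172, 1.5128, 1.795, 0.9657, 0.4577, 0.154 → R0 = 7.0572
x·lx·mx: 0, 2.172, 3.0256, 5.385, 3.8628, 2.2885, 0.924 → Σ = 17.6579
T = 17.6579 / 7.0572 = 2.502111… → 2.50

2.50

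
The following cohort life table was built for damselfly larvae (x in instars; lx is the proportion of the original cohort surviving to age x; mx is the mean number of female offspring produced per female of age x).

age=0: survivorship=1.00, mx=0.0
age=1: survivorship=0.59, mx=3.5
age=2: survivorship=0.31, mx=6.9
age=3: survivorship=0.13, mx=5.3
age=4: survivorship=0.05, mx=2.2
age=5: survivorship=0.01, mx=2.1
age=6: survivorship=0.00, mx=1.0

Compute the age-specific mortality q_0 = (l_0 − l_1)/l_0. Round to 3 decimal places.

q_0 = (l_0 − l_1) / l_0 = (1 − 0.59) / 1
     = 0.41 / 1 = 0.41 → 0.410

0.410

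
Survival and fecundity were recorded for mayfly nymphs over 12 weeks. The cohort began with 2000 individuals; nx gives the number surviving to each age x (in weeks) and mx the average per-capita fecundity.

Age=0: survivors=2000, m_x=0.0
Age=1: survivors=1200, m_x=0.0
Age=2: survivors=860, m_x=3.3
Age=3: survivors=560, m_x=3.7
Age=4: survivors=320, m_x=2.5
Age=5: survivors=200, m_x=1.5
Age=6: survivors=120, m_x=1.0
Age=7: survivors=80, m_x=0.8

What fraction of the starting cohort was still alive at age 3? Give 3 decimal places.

l_3 = n_3/n_0 = 560/2000 = 0.28 → 0.280

0.280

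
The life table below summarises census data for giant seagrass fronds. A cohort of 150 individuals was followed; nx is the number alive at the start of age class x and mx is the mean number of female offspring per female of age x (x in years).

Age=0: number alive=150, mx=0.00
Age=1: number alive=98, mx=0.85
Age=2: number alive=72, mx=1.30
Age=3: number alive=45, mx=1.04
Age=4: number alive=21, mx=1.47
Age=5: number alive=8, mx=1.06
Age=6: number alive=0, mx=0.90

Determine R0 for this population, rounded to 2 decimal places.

1.75

lx = nx/n0 = nx/150: 1, 0.65333…, 0.48, 0.3, 0.14, 0.05333…, 0
lx·mx by age: 0, 0.555333…, 0.624, 0.312, 0.2058, 0.056533…, 0
R0 = Σ lx·mx = 1.753667… → 1.75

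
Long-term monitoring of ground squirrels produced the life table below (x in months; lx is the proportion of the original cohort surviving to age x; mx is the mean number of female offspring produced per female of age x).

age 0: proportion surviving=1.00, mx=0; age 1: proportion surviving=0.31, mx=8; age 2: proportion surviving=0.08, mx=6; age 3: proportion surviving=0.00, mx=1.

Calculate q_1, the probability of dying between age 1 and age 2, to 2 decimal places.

0.74

q_1 = (l_1 − l_2) / l_1 = (0.31 − 0.08) / 0.31
     = 0.23 / 0.31 = 0.741935… → 0.74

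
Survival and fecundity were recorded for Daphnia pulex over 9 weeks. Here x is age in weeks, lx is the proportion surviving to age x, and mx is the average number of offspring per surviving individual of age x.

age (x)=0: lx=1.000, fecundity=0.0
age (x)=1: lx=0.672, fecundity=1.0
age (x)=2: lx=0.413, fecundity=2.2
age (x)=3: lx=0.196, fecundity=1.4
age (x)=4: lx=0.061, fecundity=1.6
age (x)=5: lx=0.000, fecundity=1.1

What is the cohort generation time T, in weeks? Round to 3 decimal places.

lx·mx: 0, 0.672, 0.9086, 0.2744, 0.0976, 0 → R0 = 1.9526
x·lx·mx: 0, 0.672, 1.8172, 0.8232, 0.3904, 0 → Σ = 3.7028
T = 3.7028 / 1.9526 = 1.896343… → 1.896

1.896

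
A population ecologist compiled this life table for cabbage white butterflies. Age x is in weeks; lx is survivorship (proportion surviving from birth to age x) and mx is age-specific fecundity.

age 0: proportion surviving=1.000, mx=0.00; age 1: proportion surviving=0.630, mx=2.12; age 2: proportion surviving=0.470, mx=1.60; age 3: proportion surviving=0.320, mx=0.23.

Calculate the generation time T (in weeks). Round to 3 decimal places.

1.416

lx·mx: 0, 1.3356, 0.752, 0.0736 → R0 = 2.1612
x·lx·mx: 0, 1.3356, 1.504, 0.2208 → Σ = 3.0604
T = 3.0604 / 2.1612 = 1.416065… → 1.416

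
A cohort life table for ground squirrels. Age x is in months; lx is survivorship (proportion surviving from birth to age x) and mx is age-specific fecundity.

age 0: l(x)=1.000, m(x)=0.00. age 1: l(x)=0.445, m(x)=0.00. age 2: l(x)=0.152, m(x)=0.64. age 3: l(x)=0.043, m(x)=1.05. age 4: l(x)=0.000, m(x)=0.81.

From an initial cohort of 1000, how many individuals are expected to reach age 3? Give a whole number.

Expected survivors = N0 · l_3 = 1000 × 0.043 = 43 → 43

43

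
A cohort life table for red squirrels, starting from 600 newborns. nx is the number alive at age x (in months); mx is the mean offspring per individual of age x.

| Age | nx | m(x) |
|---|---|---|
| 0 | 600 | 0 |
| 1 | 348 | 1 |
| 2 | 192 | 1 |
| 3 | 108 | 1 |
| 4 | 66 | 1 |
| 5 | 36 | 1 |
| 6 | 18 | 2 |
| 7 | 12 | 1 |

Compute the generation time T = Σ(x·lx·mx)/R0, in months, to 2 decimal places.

2.26

lx = nx/n0 = nx/600: 1, 0.58, 0.32, 0.18, 0.11, 0.06, 0.03, 0.02
lx·mx: 0, 0.58, 0.32, 0.18, 0.11, 0.06, 0.06, 0.02 → R0 = 1.33
x·lx·mx: 0, 0.58, 0.64, 0.54, 0.44, 0.3, 0.36, 0.14 → Σ = 3
T = 3 / 1.33 = 2.255639… → 2.26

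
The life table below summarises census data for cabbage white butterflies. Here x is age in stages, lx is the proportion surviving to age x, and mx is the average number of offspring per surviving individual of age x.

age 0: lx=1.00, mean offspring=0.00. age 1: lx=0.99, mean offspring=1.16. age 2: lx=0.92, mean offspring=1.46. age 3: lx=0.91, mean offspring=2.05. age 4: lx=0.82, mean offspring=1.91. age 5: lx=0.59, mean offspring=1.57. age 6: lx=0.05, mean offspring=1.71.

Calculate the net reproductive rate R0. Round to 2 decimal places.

6.94

lx·mx by age: 0, 1.1484, 1.3432, 1.8655, 1.5662, 0.9263, 0.0855
R0 = Σ lx·mx = 6.9351 → 6.94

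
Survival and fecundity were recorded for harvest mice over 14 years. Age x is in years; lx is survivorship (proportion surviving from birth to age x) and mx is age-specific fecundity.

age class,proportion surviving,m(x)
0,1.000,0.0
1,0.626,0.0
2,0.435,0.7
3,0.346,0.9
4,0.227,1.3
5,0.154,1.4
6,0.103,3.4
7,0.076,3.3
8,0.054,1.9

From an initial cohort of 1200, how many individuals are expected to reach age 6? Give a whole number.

124

Expected survivors = N0 · l_6 = 1200 × 0.103 = 123.6 → 124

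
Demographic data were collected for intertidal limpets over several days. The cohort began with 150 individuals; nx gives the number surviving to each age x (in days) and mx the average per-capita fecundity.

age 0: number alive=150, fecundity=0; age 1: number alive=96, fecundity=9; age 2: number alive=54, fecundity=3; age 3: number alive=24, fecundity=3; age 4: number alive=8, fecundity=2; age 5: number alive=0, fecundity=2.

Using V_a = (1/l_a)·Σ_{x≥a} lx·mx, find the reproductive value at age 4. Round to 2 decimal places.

lx = nx/n0 = nx/150: 1, 0.64, 0.36, 0.16, 0.05333…, 0
lx·mx for x ≥ 4: 0.106667…, 0 → sum = 0.106667…
V_4 = 0.106667… / l_4 = 0.106667… / 0.053333… = 2… → 2.00

2.00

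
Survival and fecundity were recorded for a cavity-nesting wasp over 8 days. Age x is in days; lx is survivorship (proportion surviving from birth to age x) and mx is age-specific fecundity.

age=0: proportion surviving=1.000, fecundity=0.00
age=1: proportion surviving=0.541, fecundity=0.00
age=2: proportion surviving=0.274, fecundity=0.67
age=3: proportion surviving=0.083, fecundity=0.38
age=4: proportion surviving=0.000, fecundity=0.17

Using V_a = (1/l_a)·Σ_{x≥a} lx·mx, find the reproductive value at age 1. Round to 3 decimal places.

lx·mx for x ≥ 1: 0, 0.18358, 0.03154, 0 → sum = 0.21512
V_1 = 0.21512 / l_1 = 0.21512 / 0.541 = 0.397634… → 0.398

0.398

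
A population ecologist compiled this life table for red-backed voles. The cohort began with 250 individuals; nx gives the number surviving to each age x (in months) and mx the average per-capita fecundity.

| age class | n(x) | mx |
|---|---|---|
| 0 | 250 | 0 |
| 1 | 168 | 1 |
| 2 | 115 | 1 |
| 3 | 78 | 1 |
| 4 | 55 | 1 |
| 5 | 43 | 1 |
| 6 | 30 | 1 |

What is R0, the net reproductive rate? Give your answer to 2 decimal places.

lx = nx/n0 = nx/250: 1, 0.672, 0.46, 0.312, 0.22, 0.172, 0.12
lx·mx by age: 0, 0.672, 0.46, 0.312, 0.22, 0.172, 0.12
R0 = Σ lx·mx = 1.956 → 1.96

1.96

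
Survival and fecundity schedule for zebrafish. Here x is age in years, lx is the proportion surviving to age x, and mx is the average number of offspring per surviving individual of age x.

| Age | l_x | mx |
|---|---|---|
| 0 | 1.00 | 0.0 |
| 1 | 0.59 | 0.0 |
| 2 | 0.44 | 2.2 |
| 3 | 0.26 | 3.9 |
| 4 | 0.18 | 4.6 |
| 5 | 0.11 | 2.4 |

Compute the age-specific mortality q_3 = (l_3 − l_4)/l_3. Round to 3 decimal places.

0.308

q_3 = (l_3 − l_4) / l_3 = (0.26 − 0.18) / 0.26
     = 0.08 / 0.26 = 0.307692… → 0.308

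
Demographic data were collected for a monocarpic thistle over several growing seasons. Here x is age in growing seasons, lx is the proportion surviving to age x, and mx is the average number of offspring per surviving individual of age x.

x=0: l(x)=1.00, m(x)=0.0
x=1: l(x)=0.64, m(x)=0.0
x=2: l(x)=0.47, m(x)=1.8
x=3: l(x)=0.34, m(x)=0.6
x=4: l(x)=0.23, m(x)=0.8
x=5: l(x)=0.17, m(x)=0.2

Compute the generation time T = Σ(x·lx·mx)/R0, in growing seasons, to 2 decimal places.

2.53

lx·mx: 0, 0, 0.846, 0.204, 0.184, 0.034 → R0 = 1.268
x·lx·mx: 0, 0, 1.692, 0.612, 0.736, 0.17 → Σ = 3.21
T = 3.21 / 1.268 = 2.531546… → 2.53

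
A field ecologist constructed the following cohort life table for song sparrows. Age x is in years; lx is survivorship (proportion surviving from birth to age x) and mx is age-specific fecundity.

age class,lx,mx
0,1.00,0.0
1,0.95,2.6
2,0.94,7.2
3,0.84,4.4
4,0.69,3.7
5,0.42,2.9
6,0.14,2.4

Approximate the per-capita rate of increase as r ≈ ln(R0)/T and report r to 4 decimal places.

R0 = Σ lx·mx = 0 + 2.47 + 6.768 + 3.696 + 2.553 + 1.218 + 0.336 = 17.041
Σ x·lx·mx = 45.412; T = 45.412/17.041 = 2.66487…
r ≈ ln(R0)/T = ln(17.041)/2.66487… = 1.064076… → 1.0641

1.0641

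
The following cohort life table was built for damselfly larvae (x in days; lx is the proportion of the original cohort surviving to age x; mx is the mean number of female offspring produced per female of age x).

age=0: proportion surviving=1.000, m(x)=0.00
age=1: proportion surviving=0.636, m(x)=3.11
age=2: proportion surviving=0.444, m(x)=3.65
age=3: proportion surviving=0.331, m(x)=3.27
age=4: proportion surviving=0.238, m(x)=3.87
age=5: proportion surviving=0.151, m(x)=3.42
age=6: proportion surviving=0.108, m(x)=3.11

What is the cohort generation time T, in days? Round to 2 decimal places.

2.59

lx·mx: 0, 1.97796, 1.6206, 1.08237, 0.92106, 0.51642, 0.33588 → R0 = 6.45429
x·lx·mx: 0, 1.97796, 3.2412, 3.24711, 3.68424, 2.5821, 2.01528 → Σ = 16.74789
T = 16.74789 / 6.45429 = 2.594846… → 2.59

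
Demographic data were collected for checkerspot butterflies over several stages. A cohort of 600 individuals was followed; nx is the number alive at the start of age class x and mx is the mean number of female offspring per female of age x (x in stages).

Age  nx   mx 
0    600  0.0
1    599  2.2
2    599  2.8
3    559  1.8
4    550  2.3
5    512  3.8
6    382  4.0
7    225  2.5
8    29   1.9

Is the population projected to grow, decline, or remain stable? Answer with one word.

growing

lx = nx/n0 = nx/600: 1, 0.99833…, 0.99833…, 0.93167…, 0.91667…, 0.85333…, 0.63667…, 0.375, 0.04833…
R0 = Σ lx·mx = 0 + 2.196333… + 2.795333… + 1.677… + 2.108333… + 3.242667… + 2.546667… + 0.9375 + 0.091833… = 15.595667…
R0 > 1, so the population is growing.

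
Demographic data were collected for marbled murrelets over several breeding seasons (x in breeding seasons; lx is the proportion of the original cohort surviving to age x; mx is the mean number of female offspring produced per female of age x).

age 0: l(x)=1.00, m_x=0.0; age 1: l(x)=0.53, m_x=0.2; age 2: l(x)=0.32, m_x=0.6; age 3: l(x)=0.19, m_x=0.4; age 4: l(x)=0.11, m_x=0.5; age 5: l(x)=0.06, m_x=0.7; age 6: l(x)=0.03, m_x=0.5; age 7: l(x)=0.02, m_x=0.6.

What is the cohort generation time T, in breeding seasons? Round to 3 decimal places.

lx·mx: 0, 0.106, 0.192, 0.076, 0.055, 0.042, 0.015, 0.012 → R0 = 0.498
x·lx·mx: 0, 0.106, 0.384, 0.228, 0.22, 0.21, 0.09, 0.084 → Σ = 1.322
T = 1.322 / 0.498 = 2.654618… → 2.655

2.655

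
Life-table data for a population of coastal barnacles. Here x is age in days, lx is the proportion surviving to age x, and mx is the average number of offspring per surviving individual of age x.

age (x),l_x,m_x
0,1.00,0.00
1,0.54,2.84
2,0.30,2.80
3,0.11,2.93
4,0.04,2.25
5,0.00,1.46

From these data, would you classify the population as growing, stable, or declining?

growing

R0 = Σ lx·mx = 0 + 1.5336 + 0.84 + 0.3223 + 0.09 + 0 = 2.7859
R0 > 1, so the population is growing.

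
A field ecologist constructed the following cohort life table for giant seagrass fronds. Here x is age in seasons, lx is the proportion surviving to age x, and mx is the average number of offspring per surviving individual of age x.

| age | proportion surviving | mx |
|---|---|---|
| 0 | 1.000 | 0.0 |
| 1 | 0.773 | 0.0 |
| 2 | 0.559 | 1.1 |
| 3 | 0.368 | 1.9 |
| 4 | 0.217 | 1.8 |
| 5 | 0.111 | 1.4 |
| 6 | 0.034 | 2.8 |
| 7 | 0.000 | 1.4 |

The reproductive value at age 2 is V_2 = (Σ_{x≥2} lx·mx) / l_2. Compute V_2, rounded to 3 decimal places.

3.498

lx·mx for x ≥ 2: 0.6149, 0.6992, 0.3906, 0.1554, 0.0952, 0 → sum = 1.9553
V_2 = 1.9553 / l_2 = 1.9553 / 0.559 = 3.497853… → 3.498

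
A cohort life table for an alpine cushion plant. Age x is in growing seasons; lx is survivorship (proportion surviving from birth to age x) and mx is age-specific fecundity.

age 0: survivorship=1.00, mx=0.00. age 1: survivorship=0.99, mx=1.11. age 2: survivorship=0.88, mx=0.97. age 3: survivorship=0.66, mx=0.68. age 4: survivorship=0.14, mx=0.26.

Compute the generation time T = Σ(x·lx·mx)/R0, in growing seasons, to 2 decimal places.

lx·mx: 0, 1.0989, 0.8536, 0.4488, 0.0364 → R0 = 2.4377
x·lx·mx: 0, 1.0989, 1.7072, 1.3464, 0.1456 → Σ = 4.2981
T = 4.2981 / 2.4377 = 1.763178… → 1.76

1.76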